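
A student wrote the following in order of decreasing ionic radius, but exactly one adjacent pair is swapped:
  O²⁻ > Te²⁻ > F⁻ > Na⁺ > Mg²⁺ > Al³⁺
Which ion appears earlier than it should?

O²⁻

Check each adjacent pair. O²⁻ and Te²⁻ are reversed: same group and charge — period 2 sits above period 5, so O²⁻ is smaller. No other neighbouring pair contradicts the periodic trends, so O²⁻ is the ion listed too early.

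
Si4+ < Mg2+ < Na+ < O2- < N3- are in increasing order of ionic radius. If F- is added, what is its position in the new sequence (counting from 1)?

These species are isoelectronic with 10 electrons. The only difference is the number of protons: Si4+ (Z=14), Mg2+ (Z=12), Na+ (Z=11), F- (Z=9), O2- (Z=8), N3- (Z=7). The strongest nuclear pull (Si4+) gives the smallest ion.
Putting F- in gives Si4+ < Mg2+ < Na+ < F- < O2- < N3-; it lands at slot 4.

4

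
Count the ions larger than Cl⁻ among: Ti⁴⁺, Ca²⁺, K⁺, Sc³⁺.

All of these have 18 electrons (isoelectronic). With the same electron cloud, the ion with the most protons pulls it in tightest. Nuclear charges: Ti⁴⁺ (Z=22), Sc³⁺ (Z=21), Ca²⁺ (Z=20), K⁺ (Z=19), Cl⁻ (Z=17). Highest Z is smallest.
Placing each against Cl⁻: smaller — Ti⁴⁺, Sc³⁺, Ca²⁺, K⁺; larger — none. So 0 are larger.

0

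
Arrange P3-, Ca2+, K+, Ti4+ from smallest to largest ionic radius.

Ti4+ < Ca2+ < K+ < P3-

These species are isoelectronic with 18 electrons. The only difference is the number of protons: Ti4+ (Z=22), Ca2+ (Z=20), K+ (Z=19), P3- (Z=15). The strongest nuclear pull (Ti4+) gives the smallest ion.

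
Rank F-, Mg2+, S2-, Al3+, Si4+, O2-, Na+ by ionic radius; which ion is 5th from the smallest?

Tabulating Z and e⁻: Si4+ (Z=14, 10 e⁻), Al3+ (Z=13, 10 e⁻), Mg2+ (Z=12, 10 e⁻), Na+ (Z=11, 10 e⁻), F- (Z=9, 10 e⁻), O2- (Z=8, 10 e⁻), S2- (Z=16, 18 e⁻). Si4+ < Al3+ (isoelectronic, higher Z=14 is smaller); Al3+ < Mg2+ (isoelectronic, higher Z=13 is smaller); Mg2+ < Na+ (isoelectronic, higher Z=12 is smaller); Na+ < F- (both 10 e⁻, Z=11>9); F- < O2- (isoelectronic, higher Z=9 is smaller); O2- < S2- (same group, 1 shell fewer).
Ordering: Si4+ < Al3+ < Mg2+ < Na+ < F- < O2- < S2-. The 5th smallest is F-.

F-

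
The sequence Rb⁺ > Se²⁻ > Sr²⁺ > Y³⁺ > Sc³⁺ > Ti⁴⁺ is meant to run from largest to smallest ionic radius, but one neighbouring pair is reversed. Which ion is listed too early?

Rb⁺

Compare adjacent ions: both have 36 electrons but Z(Rb)=37 > Z(Se)=34, so Rb⁺ should be the smaller of the two — yet in this decreasing list Rb⁺ sits before Se²⁻. Nothing else is reversed, so Rb⁺ should move one place to the right.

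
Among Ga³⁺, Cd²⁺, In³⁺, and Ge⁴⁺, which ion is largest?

Ge⁴⁺ has 28 e⁻ (Z=32), Ga³⁺ has 28 e⁻ (Z=31), In³⁺ has 46 e⁻ (Z=49), Cd²⁺ has 46 e⁻ (Z=48). Ge⁴⁺ < Ga³⁺ (both 28 e⁻, Z=32>31); Ga³⁺ < In³⁺ (same group, period 4 vs 5); In³⁺ < Cd²⁺ (isoelectronic, higher Z=49 is smaller).

Cd²⁺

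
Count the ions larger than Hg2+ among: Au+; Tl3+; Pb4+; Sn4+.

Tabulating Z and e⁻: Sn4+ has 46 e⁻ (Z=50), Pb4+ has 78 e⁻ (Z=82), Tl3+ has 78 e⁻ (Z=81), Hg2+ has 78 e⁻ (Z=80), Au+ has 78 e⁻ (Z=79). Sn4+ < Pb4+ (same group, period 5 vs 6); Pb4+ < Tl3+ (both 78 e⁻, Z=82>81); Tl3+ < Hg2+ (both 78 e⁻, Z=81>80); Hg2+ < Au+ (both 78 e⁻, Z=80>79).
Ordering all of them (including Hg2+) by radius gives Sn4+ < Pb4+ < Tl3+ < Hg2+ < Au+. That's 1.

1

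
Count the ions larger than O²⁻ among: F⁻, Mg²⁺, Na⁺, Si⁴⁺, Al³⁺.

0

Each ion has 10 electrons. The ranking follows nuclear charge in reverse — greater Z gives a smaller radius. Si⁴⁺ (Z=14), Al³⁺ (Z=13), Mg²⁺ (Z=12), Na⁺ (Z=11), F⁻ (Z=9), O²⁻ (Z=8).
Overall: Si⁴⁺ < Al³⁺ < Mg²⁺ < Na⁺ < F⁻ < O²⁻. O²⁻ has 5 below it and 0 above. That's 0.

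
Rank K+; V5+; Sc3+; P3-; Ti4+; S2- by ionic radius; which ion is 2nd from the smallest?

Ti4+

These species are isoelectronic with 18 electrons. The only difference is the number of protons: V5+ (Z=23), Ti4+ (Z=22), Sc3+ (Z=21), K+ (Z=19), S2- (Z=16), P3- (Z=15). The strongest nuclear pull (V5+) gives the smallest ion.
Full ascending order: V5+ < Ti4+ < Sc3+ < K+ < S2- < P3-. Counting from the smallest, position 2 is Ti4+.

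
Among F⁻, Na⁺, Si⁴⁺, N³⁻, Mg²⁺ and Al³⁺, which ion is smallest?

Si⁴⁺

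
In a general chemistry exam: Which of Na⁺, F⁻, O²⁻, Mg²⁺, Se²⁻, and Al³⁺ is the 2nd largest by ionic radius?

O²⁻

Al³⁺ has 10 e⁻ (Z=13), Mg²⁺ has 10 e⁻ (Z=12), Na⁺ has 10 e⁻ (Z=11), F⁻ has 10 e⁻ (Z=9), O²⁻ has 10 e⁻ (Z=8), Se²⁻ has 36 e⁻ (Z=34). Al³⁺ < Mg²⁺ (isoelectronic, higher Z=13 is smaller); Mg²⁺ < Na⁺ (isoelectronic, higher Z=12 is smaller); Na⁺ < F⁻ (both 10 e⁻, Z=11>9); F⁻ < O²⁻ (both 10 e⁻, Z=9>8); O²⁻ < Se²⁻ (same group, period 2 vs 4).
So the order is Al³⁺ < Mg²⁺ < Na⁺ < F⁻ < O²⁻ < Se²⁻; the 2nd-largest ion is O²⁻.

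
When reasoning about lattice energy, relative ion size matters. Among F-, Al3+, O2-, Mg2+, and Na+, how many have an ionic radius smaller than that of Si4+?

0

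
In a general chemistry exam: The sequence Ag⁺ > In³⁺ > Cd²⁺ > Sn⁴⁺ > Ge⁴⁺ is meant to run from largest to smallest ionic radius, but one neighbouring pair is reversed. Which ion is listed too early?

In³⁺

Compare adjacent ions: they are isoelectronic (46 e⁻) and In has more protons than Cd (49 vs 48), making In³⁺ smaller — yet in this decreasing list In³⁺ sits before Cd²⁺. Nothing else is reversed, so In³⁺ should move one place to the right.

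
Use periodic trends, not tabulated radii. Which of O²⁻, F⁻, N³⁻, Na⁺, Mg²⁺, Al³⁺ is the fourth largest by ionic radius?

All of these have 10 electrons (isoelectronic). With the same electron cloud, the ion with the most protons pulls it in tightest. Nuclear charges: Al³⁺ (Z=13), Mg²⁺ (Z=12), Na⁺ (Z=11), F⁻ (Z=9), O²⁻ (Z=8), N³⁻ (Z=7). Highest Z is smallest.
That gives Al³⁺ < Mg²⁺ < Na⁺ < F⁻ < O²⁻ < N³⁻. From the largest end, number 4 is Na⁺.

Na⁺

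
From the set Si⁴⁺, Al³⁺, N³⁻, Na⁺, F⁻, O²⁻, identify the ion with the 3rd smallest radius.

All of these have 10 electrons (isoelectronic). With the same electron cloud, the ion with the most protons pulls it in tightest. Nuclear charges: Si⁴⁺ (Z=14), Al³⁺ (Z=13), Na⁺ (Z=11), F⁻ (Z=9), O²⁻ (Z=8), N³⁻ (Z=7). Highest Z is smallest.
That gives Si⁴⁺ < Al³⁺ < Na⁺ < F⁻ < O²⁻ < N³⁻. From the smallest end, number 3 is Na⁺.

Na⁺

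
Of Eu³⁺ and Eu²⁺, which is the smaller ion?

Eu³⁺

For a single element, ionic radius drops as positive charge rises — Eu³⁺ < Eu²⁺.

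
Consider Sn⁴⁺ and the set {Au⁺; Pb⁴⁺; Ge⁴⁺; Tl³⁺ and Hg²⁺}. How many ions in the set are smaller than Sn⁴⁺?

1

Work out protons and electrons: Ge⁴⁺ (Z=32, 28 e⁻), Sn⁴⁺ (Z=50, 46 e⁻), Pb⁴⁺ (Z=82, 78 e⁻), Tl³⁺ (Z=81, 78 e⁻), Hg²⁺ (Z=80, 78 e⁻), Au⁺ (Z=79, 78 e⁻). Ge⁴⁺ < Sn⁴⁺ (same group, 1 shell fewer); Sn⁴⁺ < Pb⁴⁺ (same group, period 5 vs 6); Pb⁴⁺ < Tl³⁺ (isoelectronic, higher Z=82 is smaller); Tl³⁺ < Hg²⁺ (isoelectronic, higher Z=81 is smaller); Hg²⁺ < Au⁺ (both 78 e⁻, Z=80>79).
Relative to Sn⁴⁺, the ions that are smaller are Ge⁴⁺. That's 1.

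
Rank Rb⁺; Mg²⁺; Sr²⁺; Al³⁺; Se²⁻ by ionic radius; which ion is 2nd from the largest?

Rb⁺

Work out protons and electrons: Al³⁺: 10 e⁻, Z=13, Mg²⁺: 10 e⁻, Z=12, Sr²⁺: 36 e⁻, Z=38, Rb⁺: 36 e⁻, Z=37, Se²⁻: 36 e⁻, Z=34. Al³⁺ < Mg²⁺ (isoelectronic, higher Z=13 is smaller); Mg²⁺ < Sr²⁺ (same group, 2 shells fewer); Sr²⁺ < Rb⁺ (isoelectronic, higher Z=38 is smaller); Rb⁺ < Se²⁻ (both 36 e⁻, Z=37>34).
Ordering: Al³⁺ < Mg²⁺ < Sr²⁺ < Rb⁺ < Se²⁻. The 2nd largest is Rb⁺.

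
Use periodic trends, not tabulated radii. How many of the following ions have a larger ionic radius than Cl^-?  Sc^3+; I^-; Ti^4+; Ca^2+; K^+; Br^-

Electron counts and nuclear charges: Ti^4+: 18 e⁻, Z=22, Sc^3+: 18 e⁻, Z=21, Ca^2+: 18 e⁻, Z=20, K^+: 18 e⁻, Z=19, Cl^-: 18 e⁻, Z=17, Br^-: 36 e⁻, Z=35, I^-: 54 e⁻, Z=53. Ti^4+ < Sc^3+ (isoelectronic, higher Z=22 is smaller); Sc^3+ < Ca^2+ (both 18 e⁻, Z=21>20); Ca^2+ < K^+ (both 18 e⁻, Z=20>19); K^+ < Cl^- (both 18 e⁻, Z=19>17); Cl^- < Br^- (same group, period 3 vs 4); Br^- < I^- (same group, 1 shell fewer).
Overall: Ti^4+ < Sc^3+ < Ca^2+ < K^+ < Cl^- < Br^- < I^-. Cl^- has 4 below it and 2 above. Count: 2.

2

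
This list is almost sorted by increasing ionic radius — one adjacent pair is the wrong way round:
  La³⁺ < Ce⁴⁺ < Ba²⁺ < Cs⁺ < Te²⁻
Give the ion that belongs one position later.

The pair La³⁺, Ce⁴⁺ is the wrong way round — both have 54 electrons but Z(Ce)=58 > Z(La)=57, so Ce⁴⁺ should be the smaller of the two. All other adjacent pairs agree with periodic trends, so La³⁺ is the misplaced ion.

La³⁺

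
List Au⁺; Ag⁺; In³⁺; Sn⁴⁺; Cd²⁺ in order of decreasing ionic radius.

Au⁺ > Ag⁺ > Cd²⁺ > In³⁺ > Sn⁴⁺

First list Z and electron count for each: Sn⁴⁺: 46 e⁻, Z=50, In³⁺: 46 e⁻, Z=49, Cd²⁺: 46 e⁻, Z=48, Ag⁺: 46 e⁻, Z=47, Au⁺: 78 e⁻, Z=79. Sn⁴⁺ < In³⁺ (isoelectronic, higher Z=50 is smaller); In³⁺ < Cd²⁺ (isoelectronic, higher Z=49 is smaller); Cd²⁺ < Ag⁺ (isoelectronic, higher Z=48 is smaller); Ag⁺ < Au⁺ (same group, period 5 vs 6).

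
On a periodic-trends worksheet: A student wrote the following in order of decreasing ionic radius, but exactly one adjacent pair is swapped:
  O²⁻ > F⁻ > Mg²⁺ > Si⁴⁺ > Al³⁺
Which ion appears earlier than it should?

Si⁴⁺

Scanning neighbour by neighbour, only Si⁴⁺/Al³⁺ violates a trend: they are isoelectronic (10 e⁻) and Si has more protons than Al (14 vs 13), making Si⁴⁺ smaller. That makes Si⁴⁺ the one sitting a position early relative to where it belongs.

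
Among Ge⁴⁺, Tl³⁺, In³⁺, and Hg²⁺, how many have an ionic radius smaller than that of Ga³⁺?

Ge⁴⁺: 28 e⁻, Z=32, Ga³⁺: 28 e⁻, Z=31, In³⁺: 46 e⁻, Z=49, Tl³⁺: 78 e⁻, Z=81, Hg²⁺: 78 e⁻, Z=80. Ge⁴⁺ < Ga³⁺ (isoelectronic, higher Z=32 is smaller); Ga³⁺ < In³⁺ (same group, period 4 vs 5); In³⁺ < Tl³⁺ (same group, period 5 vs 6); Tl³⁺ < Hg²⁺ (both 78 e⁻, Z=81>80).
Relative to Ga³⁺, the ions that are smaller are Ge⁴⁺. Count: 1.

1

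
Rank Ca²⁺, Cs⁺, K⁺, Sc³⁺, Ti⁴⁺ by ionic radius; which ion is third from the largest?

Tabulating Z and e⁻: Ti⁴⁺ (Z=22, 18 e⁻), Sc³⁺ (Z=21, 18 e⁻), Ca²⁺ (Z=20, 18 e⁻), K⁺ (Z=19, 18 e⁻), Cs⁺ (Z=55, 54 e⁻). Ti⁴⁺ < Sc³⁺ (isoelectronic, higher Z=22 is smaller); Sc³⁺ < Ca²⁺ (both 18 e⁻, Z=21>20); Ca²⁺ < K⁺ (both 18 e⁻, Z=20>19); K⁺ < Cs⁺ (same group, 2 shells fewer).
That gives Ti⁴⁺ < Sc³⁺ < Ca²⁺ < K⁺ < Cs⁺. From the largest end, number 3 is Ca²⁺.

Ca²⁺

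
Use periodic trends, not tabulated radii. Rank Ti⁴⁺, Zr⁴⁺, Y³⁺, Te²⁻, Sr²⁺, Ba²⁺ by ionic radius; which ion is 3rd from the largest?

Electron counts and nuclear charges: Ti⁴⁺: 18 e⁻, Z=22, Zr⁴⁺: 36 e⁻, Z=40, Y³⁺: 36 e⁻, Z=39, Sr²⁺: 36 e⁻, Z=38, Ba²⁺: 54 e⁻, Z=56, Te²⁻: 54 e⁻, Z=52. Ti⁴⁺ < Zr⁴⁺ (same group, 1 shell fewer); Zr⁴⁺ < Y³⁺ (both 36 e⁻, Z=40>39); Y³⁺ < Sr²⁺ (isoelectronic, higher Z=39 is smaller); Sr²⁺ < Ba²⁺ (same group, period 5 vs 6); Ba²⁺ < Te²⁻ (both 54 e⁻, Z=56>52).
Ordering: Ti⁴⁺ < Zr⁴⁺ < Y³⁺ < Sr²⁺ < Ba²⁺ < Te²⁻. The 3rd largest is Sr²⁺.

Sr²⁺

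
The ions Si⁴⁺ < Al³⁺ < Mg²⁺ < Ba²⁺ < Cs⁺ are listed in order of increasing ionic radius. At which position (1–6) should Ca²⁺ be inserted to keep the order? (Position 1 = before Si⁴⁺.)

Work out protons and electrons: Si⁴⁺ has 10 e⁻ (Z=14), Al³⁺ has 10 e⁻ (Z=13), Mg²⁺ has 10 e⁻ (Z=12), Ca²⁺ has 18 e⁻ (Z=20), Ba²⁺ has 54 e⁻ (Z=56), Cs⁺ has 54 e⁻ (Z=55). Si⁴⁺ < Al³⁺ (both 10 e⁻, Z=14>13); Al³⁺ < Mg²⁺ (isoelectronic, higher Z=13 is smaller); Mg²⁺ < Ca²⁺ (same group, period 3 vs 4); Ca²⁺ < Ba²⁺ (same group, 2 shells fewer); Ba²⁺ < Cs⁺ (isoelectronic, higher Z=56 is smaller).
With Ca²⁺ included the full order is Si⁴⁺ < Al³⁺ < Mg²⁺ < Ca²⁺ < Ba²⁺ < Cs⁺, so it takes position 4.

4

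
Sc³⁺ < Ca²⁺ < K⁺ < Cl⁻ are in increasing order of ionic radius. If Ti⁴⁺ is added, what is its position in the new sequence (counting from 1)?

1

Isoelectronic series (18 e⁻ each). Size is set by nuclear charge: more protons means a smaller ion. Ti⁴⁺ (Z=22), Sc³⁺ (Z=21), Ca²⁺ (Z=20), K⁺ (Z=19), Cl⁻ (Z=17).
With Ti⁴⁺ included the full order is Ti⁴⁺ < Sc³⁺ < Ca²⁺ < K⁺ < Cl⁻, so it takes position 1.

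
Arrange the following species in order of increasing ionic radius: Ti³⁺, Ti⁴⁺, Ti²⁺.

Same element, different charge: the more highly charged cation has fewer electrons and a greater effective nuclear charge per electron, making Ti⁴⁺ the smallest.

Ti⁴⁺ < Ti³⁺ < Ti²⁺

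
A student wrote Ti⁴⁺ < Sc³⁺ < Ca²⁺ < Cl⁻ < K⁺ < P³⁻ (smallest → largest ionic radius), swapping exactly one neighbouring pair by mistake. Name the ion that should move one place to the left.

Check each adjacent pair. Cl⁻ and K⁺ are reversed: both have 18 electrons but Z(K)=19 > Z(Cl)=17, so K⁺ should be the smaller of the two. No other neighbouring pair contradicts the periodic trends, so K⁺ is the ion listed too late.

K⁺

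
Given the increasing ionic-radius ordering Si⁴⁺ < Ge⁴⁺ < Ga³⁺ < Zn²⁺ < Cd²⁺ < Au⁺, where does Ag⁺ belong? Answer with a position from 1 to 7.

6

Electron counts and nuclear charges: Si⁴⁺ has 10 e⁻ (Z=14), Ge⁴⁺ has 28 e⁻ (Z=32), Ga³⁺ has 28 e⁻ (Z=31), Zn²⁺ has 28 e⁻ (Z=30), Cd²⁺ has 46 e⁻ (Z=48), Ag⁺ has 46 e⁻ (Z=47), Au⁺ has 78 e⁻ (Z=79). Si⁴⁺ < Ge⁴⁺ (same group, period 3 vs 4); Ge⁴⁺ < Ga³⁺ (isoelectronic, higher Z=32 is smaller); Ga³⁺ < Zn²⁺ (isoelectronic, higher Z=31 is smaller); Zn²⁺ < Cd²⁺ (same group, 1 shell fewer); Cd²⁺ < Ag⁺ (both 46 e⁻, Z=48>47); Ag⁺ < Au⁺ (same group, period 5 vs 6).
With Ag⁺ included the full order is Si⁴⁺ < Ge⁴⁺ < Ga³⁺ < Zn²⁺ < Cd²⁺ < Ag⁺ < Au⁺, so it takes position 6.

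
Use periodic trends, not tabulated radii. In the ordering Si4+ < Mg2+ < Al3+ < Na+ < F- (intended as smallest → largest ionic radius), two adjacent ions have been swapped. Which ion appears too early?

The pair Mg2+, Al3+ is the wrong way round — they are isoelectronic (10 e⁻) and Al has more protons than Mg (13 vs 12), making Al3+ smaller. All other adjacent pairs agree with periodic trends, so Mg2+ is the misplaced ion.

Mg2+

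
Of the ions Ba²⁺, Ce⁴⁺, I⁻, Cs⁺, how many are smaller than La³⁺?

1

These species are isoelectronic with 54 electrons. The only difference is the number of protons: Ce⁴⁺ (Z=58), La³⁺ (Z=57), Ba²⁺ (Z=56), Cs⁺ (Z=55), I⁻ (Z=53). The strongest nuclear pull (Ce⁴⁺) gives the smallest ion.
Ordering all of them (including La³⁺) by radius gives Ce⁴⁺ < La³⁺ < Ba²⁺ < Cs⁺ < I⁻. That's 1.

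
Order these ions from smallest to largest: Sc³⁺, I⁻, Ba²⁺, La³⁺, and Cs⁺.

Electron counts and nuclear charges: Sc³⁺ has 18 e⁻ (Z=21), La³⁺ has 54 e⁻ (Z=57), Ba²⁺ has 54 e⁻ (Z=56), Cs⁺ has 54 e⁻ (Z=55), I⁻ has 54 e⁻ (Z=53). Sc³⁺ < La³⁺ (same group, 2 shells fewer); La³⁺ < Ba²⁺ (isoelectronic, higher Z=57 is smaller); Ba²⁺ < Cs⁺ (isoelectronic, higher Z=56 is smaller); Cs⁺ < I⁻ (both 54 e⁻, Z=55>53).

Sc³⁺ < La³⁺ < Ba²⁺ < Cs⁺ < I⁻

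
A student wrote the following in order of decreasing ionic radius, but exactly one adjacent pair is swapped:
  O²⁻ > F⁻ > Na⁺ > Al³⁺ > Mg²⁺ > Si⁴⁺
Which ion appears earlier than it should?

Al³⁺

Scanning neighbour by neighbour, only Al³⁺/Mg²⁺ violates a trend: they are isoelectronic (10 e⁻) and Al has more protons than Mg (13 vs 12), making Al³⁺ smaller. That makes Al³⁺ the one sitting a position early relative to where it belongs.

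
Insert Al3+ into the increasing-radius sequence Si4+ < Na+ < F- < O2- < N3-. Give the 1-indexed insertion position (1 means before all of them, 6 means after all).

2

Each ion has 10 electrons. The ranking follows nuclear charge in reverse — greater Z gives a smaller radius. Si4+ (Z=14), Al3+ (Z=13), Na+ (Z=11), F- (Z=9), O2- (Z=8), N3- (Z=7).
The complete sequence is Si4+ < Al3+ < Na+ < F- < O2- < N3-. Al3+ sits at position 2.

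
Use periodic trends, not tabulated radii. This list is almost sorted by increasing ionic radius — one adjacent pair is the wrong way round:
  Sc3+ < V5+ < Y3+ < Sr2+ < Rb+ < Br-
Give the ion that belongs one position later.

Compare adjacent ions: V5+ and Sc3+ share 18 electrons; the higher nuclear charge on V (Z=23) contracts it more, so V5+ < Sc3+ — yet in this increasing list Sc3+ sits before V5+. Nothing else is reversed, so Sc3+ should move one place to the right.

Sc3+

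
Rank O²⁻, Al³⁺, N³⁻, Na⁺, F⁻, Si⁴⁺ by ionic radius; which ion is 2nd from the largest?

O²⁻

Each ion has 10 electrons. The ranking follows nuclear charge in reverse — greater Z gives a smaller radius. Si⁴⁺ (Z=14), Al³⁺ (Z=13), Na⁺ (Z=11), F⁻ (Z=9), O²⁻ (Z=8), N³⁻ (Z=7).
Ordering: Si⁴⁺ < Al³⁺ < Na⁺ < F⁻ < O²⁻ < N³⁻. The 2nd largest is O²⁻.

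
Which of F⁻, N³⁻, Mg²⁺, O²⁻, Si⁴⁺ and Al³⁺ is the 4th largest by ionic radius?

Isoelectronic series (10 e⁻ each). Size is set by nuclear charge: more protons means a smaller ion. Si⁴⁺ (Z=14), Al³⁺ (Z=13), Mg²⁺ (Z=12), F⁻ (Z=9), O²⁻ (Z=8), N³⁻ (Z=7).
Ordering: Si⁴⁺ < Al³⁺ < Mg²⁺ < F⁻ < O²⁻ < N³⁻. The 4th largest is Mg²⁺.

Mg²⁺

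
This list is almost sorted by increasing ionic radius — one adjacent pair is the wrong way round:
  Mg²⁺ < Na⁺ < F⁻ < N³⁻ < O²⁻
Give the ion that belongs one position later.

N³⁻

The pair N³⁻, O²⁻ is the wrong way round — O²⁻ and N³⁻ share 10 electrons; the higher nuclear charge on O (Z=8) contracts it more, so O²⁻ < N³⁻. All other adjacent pairs agree with periodic trends, so N³⁻ is the misplaced ion.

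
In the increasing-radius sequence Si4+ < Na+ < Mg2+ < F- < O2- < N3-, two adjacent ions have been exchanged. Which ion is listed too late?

Scanning neighbour by neighbour, only Na+/Mg2+ violates a trend: they are isoelectronic (10 e⁻) and Mg has more protons than Na (12 vs 11), making Mg2+ smaller. That makes Mg2+ the one sitting a position late relative to where it belongs.

Mg2+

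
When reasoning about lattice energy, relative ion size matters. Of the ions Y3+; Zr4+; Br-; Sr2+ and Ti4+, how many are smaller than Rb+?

4

Tabulating Z and e⁻: Ti4+ (Z=22, 18 e⁻), Zr4+ (Z=40, 36 e⁻), Y3+ (Z=39, 36 e⁻), Sr2+ (Z=38, 36 e⁻), Rb+ (Z=37, 36 e⁻), Br- (Z=35, 36 e⁻). Ti4+ < Zr4+ (same group, 1 shell fewer); Zr4+ < Y3+ (both 36 e⁻, Z=40>39); Y3+ < Sr2+ (isoelectronic, higher Z=39 is smaller); Sr2+ < Rb+ (both 36 e⁻, Z=38>37); Rb+ < Br- (both 36 e⁻, Z=37>35).
Relative to Rb+, the ions that are smaller are Ti4+, Zr4+, Y3+, Sr2+. Count: 4.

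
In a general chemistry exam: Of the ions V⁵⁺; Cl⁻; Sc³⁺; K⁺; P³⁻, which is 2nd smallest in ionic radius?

Sc³⁺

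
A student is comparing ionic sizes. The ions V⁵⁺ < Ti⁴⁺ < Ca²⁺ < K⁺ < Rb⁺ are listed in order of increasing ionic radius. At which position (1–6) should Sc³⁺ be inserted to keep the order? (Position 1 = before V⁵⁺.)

First list Z and electron count for each: V⁵⁺: 18 e⁻, Z=23, Ti⁴⁺: 18 e⁻, Z=22, Sc³⁺: 18 e⁻, Z=21, Ca²⁺: 18 e⁻, Z=20, K⁺: 18 e⁻, Z=19, Rb⁺: 36 e⁻, Z=37. V⁵⁺ < Ti⁴⁺ (both 18 e⁻, Z=23>22); Ti⁴⁺ < Sc³⁺ (isoelectronic, higher Z=22 is smaller); Sc³⁺ < Ca²⁺ (both 18 e⁻, Z=21>20); Ca²⁺ < K⁺ (both 18 e⁻, Z=20>19); K⁺ < Rb⁺ (same group, period 4 vs 5).
With Sc³⁺ included the full order is V⁵⁺ < Ti⁴⁺ < Sc³⁺ < Ca²⁺ < K⁺ < Rb⁺, so it takes position 3.

3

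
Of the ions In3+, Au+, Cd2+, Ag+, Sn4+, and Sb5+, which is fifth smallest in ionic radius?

Ag+

Electron counts and nuclear charges: Sb5+: 46 e⁻, Z=51, Sn4+: 46 e⁻, Z=50, In3+: 46 e⁻, Z=49, Cd2+: 46 e⁻, Z=48, Ag+: 46 e⁻, Z=47, Au+: 78 e⁻, Z=79. Sb5+ < Sn4+ (both 46 e⁻, Z=51>50); Sn4+ < In3+ (isoelectronic, higher Z=50 is smaller); In3+ < Cd2+ (isoelectronic, higher Z=49 is smaller); Cd2+ < Ag+ (isoelectronic, higher Z=48 is smaller); Ag+ < Au+ (same group, period 5 vs 6).
So the order is Sb5+ < Sn4+ < In3+ < Cd2+ < Ag+ < Au+; the 5th-smallest ion is Ag+.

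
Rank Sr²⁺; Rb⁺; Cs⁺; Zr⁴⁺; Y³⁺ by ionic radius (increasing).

Zr⁴⁺ < Y³⁺ < Sr²⁺ < Rb⁺ < Cs⁺

Work out protons and electrons: Zr⁴⁺: 36 e⁻, Z=40, Y³⁺: 36 e⁻, Z=39, Sr²⁺: 36 e⁻, Z=38, Rb⁺: 36 e⁻, Z=37, Cs⁺: 54 e⁻, Z=55. Zr⁴⁺ < Y³⁺ (isoelectronic, higher Z=40 is smaller); Y³⁺ < Sr²⁺ (both 36 e⁻, Z=39>38); Sr²⁺ < Rb⁺ (isoelectronic, higher Z=38 is smaller); Rb⁺ < Cs⁺ (same group, period 5 vs 6).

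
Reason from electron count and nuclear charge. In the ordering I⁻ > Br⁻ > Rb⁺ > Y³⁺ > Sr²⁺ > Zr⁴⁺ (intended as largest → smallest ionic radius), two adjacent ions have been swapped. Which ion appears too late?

Sr²⁺

Scanning neighbour by neighbour, only Y³⁺/Sr²⁺ violates a trend: they are isoelectronic (36 e⁻) and Y has more protons than Sr (39 vs 38), making Y³⁺ smaller. That makes Sr²⁺ the one sitting a position late relative to where it belongs.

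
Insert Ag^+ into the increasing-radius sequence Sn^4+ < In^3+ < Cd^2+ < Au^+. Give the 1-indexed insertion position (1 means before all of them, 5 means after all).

4

Tabulating Z and e⁻: Sn^4+ has 46 e⁻ (Z=50), In^3+ has 46 e⁻ (Z=49), Cd^2+ has 46 e⁻ (Z=48), Ag^+ has 46 e⁻ (Z=47), Au^+ has 78 e⁻ (Z=79). Sn^4+ < In^3+ (isoelectronic, higher Z=50 is smaller); In^3+ < Cd^2+ (both 46 e⁻, Z=49>48); Cd^2+ < Ag^+ (both 46 e⁻, Z=48>47); Ag^+ < Au^+ (same group, period 5 vs 6).
With Ag^+ included the full order is Sn^4+ < In^3+ < Cd^2+ < Ag^+ < Au^+, so it takes position 4.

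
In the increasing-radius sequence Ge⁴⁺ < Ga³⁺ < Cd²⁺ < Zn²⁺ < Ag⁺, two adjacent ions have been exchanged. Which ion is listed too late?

Compare adjacent ions: same group and charge — period 4 sits above period 5, so Zn²⁺ is smaller — yet in this increasing list Cd²⁺ sits before Zn²⁺. Nothing else is reversed, so Zn²⁺ should move one place to the left.

Zn²⁺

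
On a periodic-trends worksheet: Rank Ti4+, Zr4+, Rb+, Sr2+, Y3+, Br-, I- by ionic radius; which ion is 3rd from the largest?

Ti4+ (Z=22, 18 e⁻), Zr4+ (Z=40, 36 e⁻), Y3+ (Z=39, 36 e⁻), Sr2+ (Z=38, 36 e⁻), Rb+ (Z=37, 36 e⁻), Br- (Z=35, 36 e⁻), I- (Z=53, 54 e⁻). Ti4+ < Zr4+ (same group, 1 shell fewer); Zr4+ < Y3+ (isoelectronic, higher Z=40 is smaller); Y3+ < Sr2+ (isoelectronic, higher Z=39 is smaller); Sr2+ < Rb+ (isoelectronic, higher Z=38 is smaller); Rb+ < Br- (both 36 e⁻, Z=37>35); Br- < I- (same group, 1 shell fewer).
So the order is Ti4+ < Zr4+ < Y3+ < Sr2+ < Rb+ < Br- < I-; the 3rd-largest ion is Rb+.

Rb+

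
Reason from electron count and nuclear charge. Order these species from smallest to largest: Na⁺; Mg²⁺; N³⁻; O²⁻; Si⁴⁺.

All of these have 10 electrons (isoelectronic). With the same electron cloud, the ion with the most protons pulls it in tightest. Nuclear charges: Si⁴⁺ (Z=14), Mg²⁺ (Z=12), Na⁺ (Z=11), O²⁻ (Z=8), N³⁻ (Z=7). Highest Z is smallest.

Si⁴⁺ < Mg²⁺ < Na⁺ < O²⁻ < N³⁻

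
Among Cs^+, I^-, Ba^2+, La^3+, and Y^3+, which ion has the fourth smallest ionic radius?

First list Z and electron count for each: Y^3+ has 36 e⁻ (Z=39), La^3+ has 54 e⁻ (Z=57), Ba^2+ has 54 e⁻ (Z=56), Cs^+ has 54 e⁻ (Z=55), I^- has 54 e⁻ (Z=53). Y^3+ < La^3+ (same group, period 5 vs 6); La^3+ < Ba^2+ (both 54 e⁻, Z=57>56); Ba^2+ < Cs^+ (isoelectronic, higher Z=56 is smaller); Cs^+ < I^- (both 54 e⁻, Z=55>53).
So the order is Y^3+ < La^3+ < Ba^2+ < Cs^+ < I^-; the 4th-smallest ion is Cs^+.

Cs^+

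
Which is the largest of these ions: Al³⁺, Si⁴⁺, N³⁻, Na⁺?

N³⁻

Each ion has 10 electrons. The ranking follows nuclear charge in reverse — greater Z gives a smaller radius. Si⁴⁺ (Z=14), Al³⁺ (Z=13), Na⁺ (Z=11), N³⁻ (Z=7).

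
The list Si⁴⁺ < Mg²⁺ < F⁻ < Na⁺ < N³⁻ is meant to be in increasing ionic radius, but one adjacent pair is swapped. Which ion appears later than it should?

Na⁺

Scanning neighbour by neighbour, only F⁻/Na⁺ violates a trend: both have 10 electrons but Z(Na)=11 > Z(F)=9, so Na⁺ should be the smaller of the two. That makes Na⁺ the one sitting a position late relative to where it belongs.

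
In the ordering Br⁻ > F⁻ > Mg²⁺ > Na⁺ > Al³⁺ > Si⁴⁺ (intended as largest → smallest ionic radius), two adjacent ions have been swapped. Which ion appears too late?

Na⁺

Compare adjacent ions: Mg²⁺ and Na⁺ share 10 electrons; the higher nuclear charge on Mg (Z=12) contracts it more, so Mg²⁺ < Na⁺ — yet in this decreasing list Mg²⁺ sits before Na⁺. Nothing else is reversed, so Na⁺ should move one place to the left.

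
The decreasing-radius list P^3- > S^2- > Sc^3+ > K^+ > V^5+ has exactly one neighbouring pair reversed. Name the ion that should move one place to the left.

K^+

Check each adjacent pair. Sc^3+ and K^+ are reversed: Sc^3+ and K^+ share 18 electrons; the higher nuclear charge on Sc (Z=21) contracts it more, so Sc^3+ < K^+. No other neighbouring pair contradicts the periodic trends, so K^+ is the ion listed too late.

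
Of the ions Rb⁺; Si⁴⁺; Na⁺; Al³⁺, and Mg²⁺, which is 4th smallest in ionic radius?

Na⁺

Work out protons and electrons: Si⁴⁺ (Z=14, 10 e⁻), Al³⁺ (Z=13, 10 e⁻), Mg²⁺ (Z=12, 10 e⁻), Na⁺ (Z=11, 10 e⁻), Rb⁺ (Z=37, 36 e⁻). Si⁴⁺ < Al³⁺ (both 10 e⁻, Z=14>13); Al³⁺ < Mg²⁺ (both 10 e⁻, Z=13>12); Mg²⁺ < Na⁺ (isoelectronic, higher Z=12 is smaller); Na⁺ < Rb⁺ (same group, period 3 vs 5).
Ordering: Si⁴⁺ < Al³⁺ < Mg²⁺ < Na⁺ < Rb⁺. The 4th smallest is Na⁺.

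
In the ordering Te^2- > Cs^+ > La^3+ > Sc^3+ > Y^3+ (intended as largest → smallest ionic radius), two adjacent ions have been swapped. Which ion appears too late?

Check each adjacent pair. Sc^3+ and Y^3+ are reversed: both in group 3 with the same charge; Sc^3+ (period 4) has the smaller radius. No other neighbouring pair contradicts the periodic trends, so Y^3+ is the ion listed too late.

Y^3+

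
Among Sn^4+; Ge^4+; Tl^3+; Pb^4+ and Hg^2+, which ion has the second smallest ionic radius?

First list Z and electron count for each: Ge^4+: 28 e⁻, Z=32, Sn^4+: 46 e⁻, Z=50, Pb^4+: 78 e⁻, Z=82, Tl^3+: 78 e⁻, Z=81, Hg^2+: 78 e⁻, Z=80. Ge^4+ < Sn^4+ (same group, 1 shell fewer); Sn^4+ < Pb^4+ (same group, period 5 vs 6); Pb^4+ < Tl^3+ (isoelectronic, higher Z=82 is smaller); Tl^3+ < Hg^2+ (both 78 e⁻, Z=81>80).
That gives Ge^4+ < Sn^4+ < Pb^4+ < Tl^3+ < Hg^2+. From the smallest end, number 2 is Sn^4+.

Sn^4+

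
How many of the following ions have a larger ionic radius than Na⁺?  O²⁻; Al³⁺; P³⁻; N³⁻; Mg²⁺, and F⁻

4

First list Z and electron count for each: Al³⁺ (Z=13, 10 e⁻), Mg²⁺ (Z=12, 10 e⁻), Na⁺ (Z=11, 10 e⁻), F⁻ (Z=9, 10 e⁻), O²⁻ (Z=8, 10 e⁻), N³⁻ (Z=7, 10 e⁻), P³⁻ (Z=15, 18 e⁻). Al³⁺ < Mg²⁺ (isoelectronic, higher Z=13 is smaller); Mg²⁺ < Na⁺ (both 10 e⁻, Z=12>11); Na⁺ < F⁻ (both 10 e⁻, Z=11>9); F⁻ < O²⁻ (both 10 e⁻, Z=9>8); O²⁻ < N³⁻ (both 10 e⁻, Z=8>7); N³⁻ < P³⁻ (same group, period 2 vs 3).
Overall: Al³⁺ < Mg²⁺ < Na⁺ < F⁻ < O²⁻ < N³⁻ < P³⁻. Na⁺ has 2 below it and 4 above. Count: 4.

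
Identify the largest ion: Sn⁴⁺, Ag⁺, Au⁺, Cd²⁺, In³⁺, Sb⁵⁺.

Au⁺

Sb⁵⁺ has 46 e⁻ (Z=51), Sn⁴⁺ has 46 e⁻ (Z=50), In³⁺ has 46 e⁻ (Z=49), Cd²⁺ has 46 e⁻ (Z=48), Ag⁺ has 46 e⁻ (Z=47), Au⁺ has 78 e⁻ (Z=79). Sb⁵⁺ < Sn⁴⁺ (both 46 e⁻, Z=51>50); Sn⁴⁺ < In³⁺ (both 46 e⁻, Z=50>49); In³⁺ < Cd²⁺ (both 46 e⁻, Z=49>48); Cd²⁺ < Ag⁺ (both 46 e⁻, Z=48>47); Ag⁺ < Au⁺ (same group, 1 shell fewer).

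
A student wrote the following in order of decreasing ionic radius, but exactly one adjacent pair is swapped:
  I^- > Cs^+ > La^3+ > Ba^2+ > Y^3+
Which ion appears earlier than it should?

Check each adjacent pair. La^3+ and Ba^2+ are reversed: La^3+ and Ba^2+ share 54 electrons; the higher nuclear charge on La (Z=57) contracts it more, so La^3+ < Ba^2+. No other neighbouring pair contradicts the periodic trends, so La^3+ is the ion listed too early.

La^3+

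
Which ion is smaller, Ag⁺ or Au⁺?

These ions sit in one column with identical charge. Each step down the periodic table adds a principal shell, increasing the radius.

Ag⁺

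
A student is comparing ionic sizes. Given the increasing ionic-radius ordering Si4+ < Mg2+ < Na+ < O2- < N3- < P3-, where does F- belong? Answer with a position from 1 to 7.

4

Si4+ (Z=14, 10 e⁻), Mg2+ (Z=12, 10 e⁻), Na+ (Z=11, 10 e⁻), F- (Z=9, 10 e⁻), O2- (Z=8, 10 e⁻), N3- (Z=7, 10 e⁻), P3- (Z=15, 18 e⁻). Si4+ < Mg2+ (isoelectronic, higher Z=14 is smaller); Mg2+ < Na+ (isoelectronic, higher Z=12 is smaller); Na+ < F- (isoelectronic, higher Z=11 is smaller); F- < O2- (both 10 e⁻, Z=9>8); O2- < N3- (both 10 e⁻, Z=8>7); N3- < P3- (same group, 1 shell fewer).
Putting F- in gives Si4+ < Mg2+ < Na+ < F- < O2- < N3- < P3-; it lands at slot 4.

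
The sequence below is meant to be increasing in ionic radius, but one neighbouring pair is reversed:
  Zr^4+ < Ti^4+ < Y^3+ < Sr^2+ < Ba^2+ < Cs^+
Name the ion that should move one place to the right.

Check each adjacent pair. Zr^4+ and Ti^4+ are reversed: Ti^4+ and Zr^4+ are in one column with the same charge; the lighter period-4 ion has one fewer shell and is smaller. No other neighbouring pair contradicts the periodic trends, so Zr^4+ is the ion listed too early.

Zr^4+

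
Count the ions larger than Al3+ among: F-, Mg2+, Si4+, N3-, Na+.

4

Isoelectronic series (10 e⁻ each). Size is set by nuclear charge: more protons means a smaller ion. Si4+ (Z=14), Al3+ (Z=13), Mg2+ (Z=12), Na+ (Z=11), F- (Z=9), N3- (Z=7).
Placing each against Al3+: smaller — Si4+; larger — Mg2+, Na+, F-, N3-. Count: 4.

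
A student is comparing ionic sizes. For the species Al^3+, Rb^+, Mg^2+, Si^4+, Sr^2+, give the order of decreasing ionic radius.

Rb^+ > Sr^2+ > Mg^2+ > Al^3+ > Si^4+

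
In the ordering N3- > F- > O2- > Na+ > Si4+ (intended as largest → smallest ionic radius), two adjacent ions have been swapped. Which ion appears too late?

O2-

The pair F-, O2- is the wrong way round — they are isoelectronic (10 e⁻) and F has more protons than O (9 vs 8), making F- smaller. All other adjacent pairs agree with periodic trends, so O2- is the misplaced ion.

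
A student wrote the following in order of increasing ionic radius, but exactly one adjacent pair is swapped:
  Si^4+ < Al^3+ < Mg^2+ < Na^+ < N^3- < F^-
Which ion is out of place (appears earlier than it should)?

Scanning neighbour by neighbour, only N^3-/F^- violates a trend: both have 10 electrons but Z(F)=9 > Z(N)=7, so F^- should be the smaller of the two. That makes N^3- the one sitting a position early relative to where it belongs.

N^3-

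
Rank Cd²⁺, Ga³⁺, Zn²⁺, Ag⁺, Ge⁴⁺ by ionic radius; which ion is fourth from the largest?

Ga³⁺

Ge⁴⁺ has 28 e⁻ (Z=32), Ga³⁺ has 28 e⁻ (Z=31), Zn²⁺ has 28 e⁻ (Z=30), Cd²⁺ has 46 e⁻ (Z=48), Ag⁺ has 46 e⁻ (Z=47). Ge⁴⁺ < Ga³⁺ (isoelectronic, higher Z=32 is smaller); Ga³⁺ < Zn²⁺ (isoelectronic, higher Z=31 is smaller); Zn²⁺ < Cd²⁺ (same group, period 4 vs 5); Cd²⁺ < Ag⁺ (isoelectronic, higher Z=48 is smaller).
Full ascending order: Ge⁴⁺ < Ga³⁺ < Zn²⁺ < Cd²⁺ < Ag⁺. Counting from the largest, position 4 is Ga³⁺.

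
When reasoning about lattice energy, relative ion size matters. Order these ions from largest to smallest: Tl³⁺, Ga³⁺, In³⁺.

These ions sit in one column with identical charge. Each step down the periodic table adds a principal shell, increasing the radius.

Tl³⁺ > In³⁺ > Ga³⁺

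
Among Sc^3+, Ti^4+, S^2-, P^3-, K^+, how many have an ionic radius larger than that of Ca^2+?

Isoelectronic series (18 e⁻ each). Size is set by nuclear charge: more protons means a smaller ion. Ti^4+ (Z=22), Sc^3+ (Z=21), Ca^2+ (Z=20), K^+ (Z=19), S^2- (Z=16), P^3- (Z=15).
Placing each against Ca^2+: smaller — Ti^4+, Sc^3+; larger — K^+, S^2-, P^3-. That's 3.

3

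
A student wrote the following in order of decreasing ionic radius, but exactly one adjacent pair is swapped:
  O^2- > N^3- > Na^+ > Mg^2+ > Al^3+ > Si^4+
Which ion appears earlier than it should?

The pair O^2-, N^3- is the wrong way round — both have 10 electrons but Z(O)=8 > Z(N)=7, so O^2- should be the smaller of the two. All other adjacent pairs agree with periodic trends, so O^2- is the misplaced ion.

O^2-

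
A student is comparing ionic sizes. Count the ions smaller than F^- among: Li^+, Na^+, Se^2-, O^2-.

2

Work out protons and electrons: Li^+ has 2 e⁻ (Z=3), Na^+ has 10 e⁻ (Z=11), F^- has 10 e⁻ (Z=9), O^2- has 10 e⁻ (Z=8), Se^2- has 36 e⁻ (Z=34). Li^+ < Na^+ (same group, 1 shell fewer); Na^+ < F^- (both 10 e⁻, Z=11>9); F^- < O^2- (isoelectronic, higher Z=9 is smaller); O^2- < Se^2- (same group, 2 shells fewer).
Overall: Li^+ < Na^+ < F^- < O^2- < Se^2-. F^- has 2 below it and 2 above. Count: 2.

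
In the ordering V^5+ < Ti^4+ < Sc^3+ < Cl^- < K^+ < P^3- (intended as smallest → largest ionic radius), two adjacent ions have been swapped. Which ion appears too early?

Scanning neighbour by neighbour, only Cl^-/K^+ violates a trend: both have 18 electrons but Z(K)=19 > Z(Cl)=17, so K^+ should be the smaller of the two. That makes Cl^- the one sitting a position early relative to where it belongs.

Cl^-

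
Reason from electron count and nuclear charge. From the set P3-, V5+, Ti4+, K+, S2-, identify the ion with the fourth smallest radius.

S2-

These species are isoelectronic with 18 electrons. The only difference is the number of protons: V5+ (Z=23), Ti4+ (Z=22), K+ (Z=19), S2- (Z=16), P3- (Z=15). The strongest nuclear pull (V5+) gives the smallest ion.
So the order is V5+ < Ti4+ < K+ < S2- < P3-; the 4th-smallest ion is S2-.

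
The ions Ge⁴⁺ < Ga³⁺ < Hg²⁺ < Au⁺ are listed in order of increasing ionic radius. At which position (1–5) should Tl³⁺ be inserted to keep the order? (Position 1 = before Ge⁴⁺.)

Ge⁴⁺ has 28 e⁻ (Z=32), Ga³⁺ has 28 e⁻ (Z=31), Tl³⁺ has 78 e⁻ (Z=81), Hg²⁺ has 78 e⁻ (Z=80), Au⁺ has 78 e⁻ (Z=79). Ge⁴⁺ < Ga³⁺ (both 28 e⁻, Z=32>31); Ga³⁺ < Tl³⁺ (same group, period 4 vs 6); Tl³⁺ < Hg²⁺ (both 78 e⁻, Z=81>80); Hg²⁺ < Au⁺ (isoelectronic, higher Z=80 is smaller).
With Tl³⁺ included the full order is Ge⁴⁺ < Ga³⁺ < Tl³⁺ < Hg²⁺ < Au⁺, so it takes position 3.

3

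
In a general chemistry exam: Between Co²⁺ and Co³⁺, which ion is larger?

These are all Co ions. Removing more electrons (higher positive charge) pulls the remaining electrons in closer, so Co³⁺ is smallest and Co²⁺ is largest.

Co²⁺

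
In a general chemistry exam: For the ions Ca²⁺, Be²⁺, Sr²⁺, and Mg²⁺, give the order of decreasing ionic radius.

Sr²⁺ > Ca²⁺ > Mg²⁺ > Be²⁺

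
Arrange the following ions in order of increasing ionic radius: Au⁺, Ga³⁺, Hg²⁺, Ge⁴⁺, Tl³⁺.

Ge⁴⁺ < Ga³⁺ < Tl³⁺ < Hg²⁺ < Au⁺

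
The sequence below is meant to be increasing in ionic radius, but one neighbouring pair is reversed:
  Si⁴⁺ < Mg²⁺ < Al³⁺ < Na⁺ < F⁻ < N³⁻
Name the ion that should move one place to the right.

Mg²⁺

Compare adjacent ions: Al³⁺ and Mg²⁺ share 10 electrons; the higher nuclear charge on Al (Z=13) contracts it more, so Al³⁺ < Mg²⁺ — yet in this increasing list Mg²⁺ sits before Al³⁺. Nothing else is reversed, so Mg²⁺ should move one place to the right.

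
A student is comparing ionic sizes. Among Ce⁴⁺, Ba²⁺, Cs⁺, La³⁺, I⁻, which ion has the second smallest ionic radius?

La³⁺

Isoelectronic series (54 e⁻ each). Size is set by nuclear charge: more protons means a smaller ion. Ce⁴⁺ (Z=58), La³⁺ (Z=57), Ba²⁺ (Z=56), Cs⁺ (Z=55), I⁻ (Z=53).
So the order is Ce⁴⁺ < La³⁺ < Ba²⁺ < Cs⁺ < I⁻; the 2nd-smallest ion is La³⁺.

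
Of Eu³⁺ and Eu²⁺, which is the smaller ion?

Eu³⁺

For a single element, ionic radius drops as positive charge rises — Eu³⁺ < Eu²⁺.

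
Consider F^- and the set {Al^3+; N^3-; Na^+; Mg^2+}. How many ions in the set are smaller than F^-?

Each ion has 10 electrons. The ranking follows nuclear charge in reverse — greater Z gives a smaller radius. Al^3+ (Z=13), Mg^2+ (Z=12), Na^+ (Z=11), F^- (Z=9), N^3- (Z=7).
Placing each against F^-: smaller — Al^3+, Mg^2+, Na^+; larger — N^3-. That's 3.

3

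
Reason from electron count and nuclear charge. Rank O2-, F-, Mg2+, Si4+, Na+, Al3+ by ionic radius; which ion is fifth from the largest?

Al3+

These species are isoelectronic with 10 electrons. The only difference is the number of protons: Si4+ (Z=14), Al3+ (Z=13), Mg2+ (Z=12), Na+ (Z=11), F- (Z=9), O2- (Z=8). The strongest nuclear pull (Si4+) gives the smallest ion.
That gives Si4+ < Al3+ < Mg2+ < Na+ < F- < O2-. From the largest end, number 5 is Al3+.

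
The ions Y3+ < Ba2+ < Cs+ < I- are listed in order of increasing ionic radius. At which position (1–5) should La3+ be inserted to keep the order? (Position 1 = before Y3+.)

First list Z and electron count for each: Y3+: 36 e⁻, Z=39, La3+: 54 e⁻, Z=57, Ba2+: 54 e⁻, Z=56, Cs+: 54 e⁻, Z=55, I-: 54 e⁻, Z=53. Y3+ < La3+ (same group, 1 shell fewer); La3+ < Ba2+ (isoelectronic, higher Z=57 is smaller); Ba2+ < Cs+ (both 54 e⁻, Z=56>55); Cs+ < I- (isoelectronic, higher Z=55 is smaller).
Putting La3+ in gives Y3+ < La3+ < Ba2+ < Cs+ < I-; it lands at slot 2.

2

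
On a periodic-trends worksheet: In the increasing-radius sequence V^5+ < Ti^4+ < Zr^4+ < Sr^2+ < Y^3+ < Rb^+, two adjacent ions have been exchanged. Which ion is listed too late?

Check each adjacent pair. Sr^2+ and Y^3+ are reversed: Y^3+ and Sr^2+ share 36 electrons; the higher nuclear charge on Y (Z=39) contracts it more, so Y^3+ < Sr^2+. No other neighbouring pair contradicts the periodic trends, so Y^3+ is the ion listed too late.

Y^3+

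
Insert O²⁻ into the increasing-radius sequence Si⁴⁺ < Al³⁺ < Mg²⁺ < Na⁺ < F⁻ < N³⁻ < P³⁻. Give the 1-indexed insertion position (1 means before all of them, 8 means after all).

6

Tabulating Z and e⁻: Si⁴⁺: 10 e⁻, Z=14, Al³⁺: 10 e⁻, Z=13, Mg²⁺: 10 e⁻, Z=12, Na⁺: 10 e⁻, Z=11, F⁻: 10 e⁻, Z=9, O²⁻: 10 e⁻, Z=8, N³⁻: 10 e⁻, Z=7, P³⁻: 18 e⁻, Z=15. Si⁴⁺ < Al³⁺ (both 10 e⁻, Z=14>13); Al³⁺ < Mg²⁺ (isoelectronic, higher Z=13 is smaller); Mg²⁺ < Na⁺ (both 10 e⁻, Z=12>11); Na⁺ < F⁻ (isoelectronic, higher Z=11 is smaller); F⁻ < O²⁻ (isoelectronic, higher Z=9 is smaller); O²⁻ < N³⁻ (both 10 e⁻, Z=8>7); N³⁻ < P³⁻ (same group, 1 shell fewer).
Putting O²⁻ in gives Si⁴⁺ < Al³⁺ < Mg²⁺ < Na⁺ < F⁻ < O²⁻ < N³⁻ < P³⁻; it lands at slot 6.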